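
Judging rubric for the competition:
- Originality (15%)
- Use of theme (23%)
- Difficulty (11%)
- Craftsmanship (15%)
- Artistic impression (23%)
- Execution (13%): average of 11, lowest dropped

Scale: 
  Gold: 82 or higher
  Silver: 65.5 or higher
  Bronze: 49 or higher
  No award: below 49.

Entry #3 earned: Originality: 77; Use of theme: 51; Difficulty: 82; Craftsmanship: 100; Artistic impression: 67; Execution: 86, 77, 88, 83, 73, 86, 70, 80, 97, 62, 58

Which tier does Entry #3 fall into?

Silver

Execution: drop 58 → average of remaining 10 = 802/10 = 80.2
Weighted total:
  Originality 77 × 0.15 = 11.55
  Use of theme 51 × 0.23 = 11.73
  Difficulty 82 × 0.11 = 9.02
  Craftsmanship 100 × 0.15 = 15
  Artistic impression 67 × 0.23 = 15.41
  Execution 80.2 × 0.13 = 10.426
Sum = 73.136
73.136 is ≥ 65.5 and < 82 → Silver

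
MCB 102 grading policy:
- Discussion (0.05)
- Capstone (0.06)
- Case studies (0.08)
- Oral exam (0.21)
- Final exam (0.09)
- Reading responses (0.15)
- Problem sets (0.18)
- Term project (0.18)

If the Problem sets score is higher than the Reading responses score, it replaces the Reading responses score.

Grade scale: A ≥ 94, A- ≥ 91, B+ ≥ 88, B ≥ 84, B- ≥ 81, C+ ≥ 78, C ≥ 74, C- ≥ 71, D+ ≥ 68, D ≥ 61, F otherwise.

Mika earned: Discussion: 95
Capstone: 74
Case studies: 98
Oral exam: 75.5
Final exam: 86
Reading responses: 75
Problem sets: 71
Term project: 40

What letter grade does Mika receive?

C-

Problem sets (71) ≤ Reading responses (75), so Reading responses stays at 75.
Weighted total:
  Discussion 95 × 0.05 = 4.75
  Capstone 74 × 0.06 = 4.44
  Case studies 98 × 0.08 = 7.84
  Oral exam 75.5 × 0.21 = 15.855
  Final exam 86 × 0.09 = 7.74
  Reading responses 75 × 0.15 = 11.25
  Problem sets 71 × 0.18 = 12.78
  Term project 40 × 0.18 = 7.2
Sum = 71.855
71.855 is ≥ 71 and < 74 → C-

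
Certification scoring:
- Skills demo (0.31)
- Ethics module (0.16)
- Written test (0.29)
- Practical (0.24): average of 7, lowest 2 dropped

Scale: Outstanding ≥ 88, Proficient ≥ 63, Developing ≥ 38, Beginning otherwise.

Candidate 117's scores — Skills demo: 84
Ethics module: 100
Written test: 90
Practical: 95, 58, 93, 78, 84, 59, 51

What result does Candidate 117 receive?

Proficient

Practical: drop 51, 58 → average of remaining 5 = 409/5 = 81.8
Weighted total:
  Skills demo 84 × 0.31 = 26.04
  Ethics module 100 × 0.16 = 16
  Written test 90 × 0.29 = 26.1
  Practical 81.8 × 0.24 = 19.632
Sum = 87.772
87.772 is ≥ 63 and < 88 → Proficient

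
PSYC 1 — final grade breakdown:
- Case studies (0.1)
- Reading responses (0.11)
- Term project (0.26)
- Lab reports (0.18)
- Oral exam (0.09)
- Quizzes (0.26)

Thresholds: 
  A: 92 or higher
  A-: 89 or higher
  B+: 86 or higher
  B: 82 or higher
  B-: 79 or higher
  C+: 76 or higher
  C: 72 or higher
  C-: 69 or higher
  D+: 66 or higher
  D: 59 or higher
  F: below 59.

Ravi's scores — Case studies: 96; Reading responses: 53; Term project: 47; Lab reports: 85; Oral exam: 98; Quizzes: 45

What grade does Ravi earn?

Weighted total:
  Case studies 96 × 0.1 = 9.6
  Reading responses 53 × 0.11 = 5.83
  Term project 47 × 0.26 = 12.22
  Lab reports 85 × 0.18 = 15.3
  Oral exam 98 × 0.09 = 8.82
  Quizzes 45 × 0.26 = 11.7
Sum = 63.47
63.47 is ≥ 59 and < 66 → D

D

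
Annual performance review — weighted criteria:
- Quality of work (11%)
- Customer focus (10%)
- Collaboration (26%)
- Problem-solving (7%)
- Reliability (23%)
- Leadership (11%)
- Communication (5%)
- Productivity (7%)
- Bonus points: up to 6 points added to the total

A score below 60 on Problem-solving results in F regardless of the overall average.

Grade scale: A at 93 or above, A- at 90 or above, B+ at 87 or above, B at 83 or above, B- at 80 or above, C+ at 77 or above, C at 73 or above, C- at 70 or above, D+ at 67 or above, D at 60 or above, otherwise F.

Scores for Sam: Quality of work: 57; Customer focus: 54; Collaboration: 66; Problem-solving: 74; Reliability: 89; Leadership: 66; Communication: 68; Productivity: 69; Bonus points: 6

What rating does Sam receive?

C

Problem-solving score 74 ≥ 60: minimum met.
Weighted total:
  Quality of work 57 × 0.11 = 6.27
  Customer focus 54 × 0.1 = 5.4
  Collaboration 66 × 0.26 = 17.16
  Problem-solving 74 × 0.07 = 5.18
  Reliability 89 × 0.23 = 20.47
  Leadership 66 × 0.11 = 7.26
  Communication 68 × 0.05 = 3.4
  Productivity 69 × 0.07 = 4.83
Sum = 69.97
Bonus points: 69.97 + 6 = 75.97
75.97 is ≥ 73 and < 77 → C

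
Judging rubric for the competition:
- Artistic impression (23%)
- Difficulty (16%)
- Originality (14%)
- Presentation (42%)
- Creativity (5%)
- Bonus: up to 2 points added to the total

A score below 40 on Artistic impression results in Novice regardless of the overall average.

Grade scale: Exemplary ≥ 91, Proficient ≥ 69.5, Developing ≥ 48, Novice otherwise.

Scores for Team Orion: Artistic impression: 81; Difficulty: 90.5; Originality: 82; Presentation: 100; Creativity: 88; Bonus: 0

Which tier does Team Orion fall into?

Proficient

Artistic impression score 81 ≥ 40: minimum met.
Weighted total:
  Artistic impression 81 × 0.23 = 18.63
  Difficulty 90.5 × 0.16 = 14.48
  Originality 82 × 0.14 = 11.48
  Presentation 100 × 0.42 = 42
  Creativity 88 × 0.05 = 4.4
Sum = 90.99
Bonus: 90.99 + 0 = 90.99
90.99 is ≥ 69.5 and < 91 → Proficient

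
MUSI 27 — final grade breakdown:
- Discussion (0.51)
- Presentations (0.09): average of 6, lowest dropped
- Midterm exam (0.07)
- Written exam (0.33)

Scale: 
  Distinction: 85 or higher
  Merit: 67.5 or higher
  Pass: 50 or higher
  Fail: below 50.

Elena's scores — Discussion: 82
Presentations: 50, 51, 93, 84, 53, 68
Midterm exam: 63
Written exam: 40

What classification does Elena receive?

Pass

Presentations: drop 50 → average of remaining 5 = 349/5 = 69.8
Weighted total:
  Discussion 82 × 0.51 = 41.82
  Presentations 69.8 × 0.09 = 6.282
  Midterm exam 63 × 0.07 = 4.41
  Written exam 40 × 0.33 = 13.2
Sum = 65.712
65.712 is ≥ 50 and < 67.5 → Pass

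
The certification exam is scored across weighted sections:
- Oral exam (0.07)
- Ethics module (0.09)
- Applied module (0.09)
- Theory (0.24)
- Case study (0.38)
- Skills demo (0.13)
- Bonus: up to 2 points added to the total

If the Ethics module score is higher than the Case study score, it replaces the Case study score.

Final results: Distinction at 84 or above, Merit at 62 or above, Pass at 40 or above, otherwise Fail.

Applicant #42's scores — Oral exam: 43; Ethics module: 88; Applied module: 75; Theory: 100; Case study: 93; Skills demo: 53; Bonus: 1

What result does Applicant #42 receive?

Ethics module (88) ≤ Case study (93), so Case study stays at 93.
Weighted total:
  Oral exam 43 × 0.07 = 3.01
  Ethics module 88 × 0.09 = 7.92
  Applied module 75 × 0.09 = 6.75
  Theory 100 × 0.24 = 24
  Case study 93 × 0.38 = 35.34
  Skills demo 53 × 0.13 = 6.89
Sum = 83.91
Bonus: 83.91 + 1 = 84.91
84.91 ≥ 84 → Distinction

Distinction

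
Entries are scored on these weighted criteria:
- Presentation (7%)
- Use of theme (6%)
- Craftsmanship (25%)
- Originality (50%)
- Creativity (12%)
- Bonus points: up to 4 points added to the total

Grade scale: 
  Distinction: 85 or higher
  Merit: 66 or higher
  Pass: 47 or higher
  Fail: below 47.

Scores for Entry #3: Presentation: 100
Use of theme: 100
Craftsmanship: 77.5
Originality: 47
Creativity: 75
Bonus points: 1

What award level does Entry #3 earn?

Pass

Weighted total:
  Presentation 100 × 0.07 = 7
  Use of theme 100 × 0.06 = 6
  Craftsmanship 77.5 × 0.25 = 19.375
  Originality 47 × 0.5 = 23.5
  Creativity 75 × 0.12 = 9
Sum = 64.875
Bonus points: 64.875 + 1 = 65.875
65.875 is ≥ 47 and < 66 → Pass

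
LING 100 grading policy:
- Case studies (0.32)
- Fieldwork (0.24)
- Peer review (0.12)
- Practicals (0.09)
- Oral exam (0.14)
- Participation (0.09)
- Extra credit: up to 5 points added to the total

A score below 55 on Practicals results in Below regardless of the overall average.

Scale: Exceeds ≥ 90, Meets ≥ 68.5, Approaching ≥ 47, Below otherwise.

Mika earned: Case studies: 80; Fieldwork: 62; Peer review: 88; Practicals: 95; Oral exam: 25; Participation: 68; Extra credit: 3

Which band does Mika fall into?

Meets

Practicals score 95 ≥ 55: minimum met.
Weighted total:
  Case studies 80 × 0.32 = 25.6
  Fieldwork 62 × 0.24 = 14.88
  Peer review 88 × 0.12 = 10.56
  Practicals 95 × 0.09 = 8.55
  Oral exam 25 × 0.14 = 3.5
  Participation 68 × 0.09 = 6.12
Sum = 69.21
Extra credit: 69.21 + 3 = 72.21
72.21 is ≥ 68.5 and < 90 → Meets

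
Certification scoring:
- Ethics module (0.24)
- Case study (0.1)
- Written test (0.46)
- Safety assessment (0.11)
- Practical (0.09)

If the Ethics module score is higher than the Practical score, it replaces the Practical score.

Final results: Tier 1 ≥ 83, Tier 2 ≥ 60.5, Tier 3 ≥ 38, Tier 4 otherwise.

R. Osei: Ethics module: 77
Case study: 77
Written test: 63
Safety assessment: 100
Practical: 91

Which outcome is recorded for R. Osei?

Ethics module (77) ≤ Practical (91), so Practical stays at 91.
Weighted total:
  Ethics module 77 × 0.24 = 18.48
  Case study 77 × 0.1 = 7.7
  Written test 63 × 0.46 = 28.98
  Safety assessment 100 × 0.11 = 11
  Practical 91 × 0.09 = 8.19
Sum = 74.35
74.35 is ≥ 60.5 and < 83 → Tier 2

Tier 2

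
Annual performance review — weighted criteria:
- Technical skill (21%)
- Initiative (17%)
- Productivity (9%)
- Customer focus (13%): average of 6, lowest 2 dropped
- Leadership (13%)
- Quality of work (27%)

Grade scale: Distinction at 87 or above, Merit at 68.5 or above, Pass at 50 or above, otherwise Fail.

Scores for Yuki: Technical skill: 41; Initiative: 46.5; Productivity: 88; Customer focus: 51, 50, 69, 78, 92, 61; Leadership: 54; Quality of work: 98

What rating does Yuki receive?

Customer focus: drop 50, 51 → average of remaining 4 = 300/4 = 75
Weighted total:
  Technical skill 41 × 0.21 = 8.61
  Initiative 46.5 × 0.17 = 7.905
  Productivity 88 × 0.09 = 7.92
  Customer focus 75 × 0.13 = 9.75
  Leadership 54 × 0.13 = 7.02
  Quality of work 98 × 0.27 = 26.46
Sum = 67.665
67.665 is ≥ 50 and < 68.5 → Pass

Pass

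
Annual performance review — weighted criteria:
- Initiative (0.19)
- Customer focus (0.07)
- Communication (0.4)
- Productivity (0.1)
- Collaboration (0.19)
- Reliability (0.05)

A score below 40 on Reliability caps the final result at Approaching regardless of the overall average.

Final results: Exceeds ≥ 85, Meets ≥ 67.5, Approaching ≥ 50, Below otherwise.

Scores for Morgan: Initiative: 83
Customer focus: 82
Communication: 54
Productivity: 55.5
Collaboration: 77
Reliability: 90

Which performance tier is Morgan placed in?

Meets

Reliability score 90 ≥ 40: minimum met.
Weighted total:
  Initiative 83 × 0.19 = 15.77
  Customer focus 82 × 0.07 = 5.74
  Communication 54 × 0.4 = 21.6
  Productivity 55.5 × 0.1 = 5.55
  Collaboration 77 × 0.19 = 14.63
  Reliability 90 × 0.05 = 4.5
Sum = 67.79
67.79 is ≥ 67.5 and < 85 → Meets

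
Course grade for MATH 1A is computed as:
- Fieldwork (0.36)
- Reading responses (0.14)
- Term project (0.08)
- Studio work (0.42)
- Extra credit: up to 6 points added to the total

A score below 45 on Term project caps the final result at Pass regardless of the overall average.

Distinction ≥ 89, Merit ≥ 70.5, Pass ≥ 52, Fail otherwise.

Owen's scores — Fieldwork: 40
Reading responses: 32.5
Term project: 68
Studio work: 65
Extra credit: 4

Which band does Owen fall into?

Term project score 68 ≥ 45: minimum met.
Weighted total:
  Fieldwork 40 × 0.36 = 14.4
  Reading responses 32.5 × 0.14 = 4.55
  Term project 68 × 0.08 = 5.44
  Studio work 65 × 0.42 = 27.3
Sum = 51.69
Extra credit: 51.69 + 4 = 55.69
55.69 is ≥ 52 and < 70.5 → Pass

Pass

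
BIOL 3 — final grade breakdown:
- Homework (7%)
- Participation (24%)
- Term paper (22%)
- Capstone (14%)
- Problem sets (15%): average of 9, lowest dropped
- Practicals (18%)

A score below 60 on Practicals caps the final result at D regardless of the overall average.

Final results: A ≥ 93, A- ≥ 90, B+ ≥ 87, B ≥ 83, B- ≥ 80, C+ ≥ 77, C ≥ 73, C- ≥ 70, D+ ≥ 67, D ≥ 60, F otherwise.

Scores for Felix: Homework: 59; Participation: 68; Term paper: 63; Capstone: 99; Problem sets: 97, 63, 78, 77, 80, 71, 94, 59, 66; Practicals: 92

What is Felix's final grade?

C

Problem sets: drop 59 → average of remaining 8 = 626/8 = 78.25
Practicals score 92 ≥ 60: minimum met.
Weighted total:
  Homework 59 × 0.07 = 4.13
  Participation 68 × 0.24 = 16.32
  Term paper 63 × 0.22 = 13.86
  Capstone 99 × 0.14 = 13.86
  Problem sets 78.25 × 0.15 = 11.7375
  Practicals 92 × 0.18 = 16.56
Sum = 76.4675
76.4675 is ≥ 73 and < 77 → C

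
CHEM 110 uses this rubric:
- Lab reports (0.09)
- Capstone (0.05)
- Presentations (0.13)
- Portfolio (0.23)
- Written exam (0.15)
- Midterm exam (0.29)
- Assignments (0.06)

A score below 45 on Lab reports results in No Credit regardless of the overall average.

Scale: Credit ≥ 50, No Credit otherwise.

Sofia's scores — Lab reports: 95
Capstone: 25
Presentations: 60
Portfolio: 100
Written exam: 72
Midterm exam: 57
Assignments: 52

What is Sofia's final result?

Credit

Lab reports score 95 ≥ 45: minimum met.
Weighted total:
  Lab reports 95 × 0.09 = 8.55
  Capstone 25 × 0.05 = 1.25
  Presentations 60 × 0.13 = 7.8
  Portfolio 100 × 0.23 = 23
  Written exam 72 × 0.15 = 10.8
  Midterm exam 57 × 0.29 = 16.53
  Assignments 52 × 0.06 = 3.12
Sum = 71.05
71.05 ≥ 50 → Credit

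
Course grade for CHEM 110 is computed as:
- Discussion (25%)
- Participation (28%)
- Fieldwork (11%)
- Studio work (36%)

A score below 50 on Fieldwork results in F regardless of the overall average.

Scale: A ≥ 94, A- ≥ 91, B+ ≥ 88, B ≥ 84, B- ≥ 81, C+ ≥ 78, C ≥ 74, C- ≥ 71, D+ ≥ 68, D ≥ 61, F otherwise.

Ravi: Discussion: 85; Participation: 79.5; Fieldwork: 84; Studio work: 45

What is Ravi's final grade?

D+

Fieldwork score 84 ≥ 50: minimum met.
Weighted total:
  Discussion 85 × 0.25 = 21.25
  Participation 79.5 × 0.28 = 22.26
  Fieldwork 84 × 0.11 = 9.24
  Studio work 45 × 0.36 = 16.2
Sum = 68.95
68.95 is ≥ 68 and < 71 → D+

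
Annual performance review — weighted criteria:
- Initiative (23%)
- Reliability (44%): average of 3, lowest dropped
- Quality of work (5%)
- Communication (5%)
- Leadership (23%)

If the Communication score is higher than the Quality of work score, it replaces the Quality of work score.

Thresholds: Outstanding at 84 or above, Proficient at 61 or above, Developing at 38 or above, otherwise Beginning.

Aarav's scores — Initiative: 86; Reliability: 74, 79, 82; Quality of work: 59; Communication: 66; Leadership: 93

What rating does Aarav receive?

Proficient

Reliability: drop 74 → average of remaining 2 = 161/2 = 80.5
Communication (66) > Quality of work (59), so Quality of work counts as 66.
Weighted total:
  Initiative 86 × 0.23 = 19.78
  Reliability 80.5 × 0.44 = 35.42
  Quality of work 66 × 0.05 = 3.3
  Communication 66 × 0.05 = 3.3
  Leadership 93 × 0.23 = 21.39
Sum = 83.19
83.19 is ≥ 61 and < 84 → Proficient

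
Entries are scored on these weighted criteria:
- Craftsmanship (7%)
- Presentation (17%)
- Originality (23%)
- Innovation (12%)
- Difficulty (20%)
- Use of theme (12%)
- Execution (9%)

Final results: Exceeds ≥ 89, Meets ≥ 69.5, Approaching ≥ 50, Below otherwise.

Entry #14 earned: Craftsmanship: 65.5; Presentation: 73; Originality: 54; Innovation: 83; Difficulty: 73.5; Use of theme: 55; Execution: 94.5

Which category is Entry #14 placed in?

Approaching

Weighted total:
  Craftsmanship 65.5 × 0.07 = 4.585
  Presentation 73 × 0.17 = 12.41
  Originality 54 × 0.23 = 12.42
  Innovation 83 × 0.12 = 9.96
  Difficulty 73.5 × 0.2 = 14.7
  Use of theme 55 × 0.12 = 6.6
  Execution 94.5 × 0.09 = 8.505
Sum = 69.18
69.18 is ≥ 50 and < 69.5 → Approaching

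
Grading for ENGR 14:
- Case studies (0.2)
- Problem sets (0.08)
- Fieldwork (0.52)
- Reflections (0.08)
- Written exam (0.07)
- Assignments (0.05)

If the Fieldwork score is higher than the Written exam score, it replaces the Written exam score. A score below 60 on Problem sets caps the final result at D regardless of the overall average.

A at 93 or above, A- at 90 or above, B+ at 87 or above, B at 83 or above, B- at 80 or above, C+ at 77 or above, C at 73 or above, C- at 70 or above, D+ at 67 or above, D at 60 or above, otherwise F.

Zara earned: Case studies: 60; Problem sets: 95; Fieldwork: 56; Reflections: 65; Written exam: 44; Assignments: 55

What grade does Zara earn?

Fieldwork (56) > Written exam (44), so Written exam counts as 56.
Problem sets score 95 ≥ 60: minimum met.
Weighted total:
  Case studies 60 × 0.2 = 12
  Problem sets 95 × 0.08 = 7.6
  Fieldwork 56 × 0.52 = 29.12
  Reflections 65 × 0.08 = 5.2
  Written exam 56 × 0.07 = 3.92
  Assignments 55 × 0.05 = 2.75
Sum = 60.59
60.59 is ≥ 60 and < 67 → D

D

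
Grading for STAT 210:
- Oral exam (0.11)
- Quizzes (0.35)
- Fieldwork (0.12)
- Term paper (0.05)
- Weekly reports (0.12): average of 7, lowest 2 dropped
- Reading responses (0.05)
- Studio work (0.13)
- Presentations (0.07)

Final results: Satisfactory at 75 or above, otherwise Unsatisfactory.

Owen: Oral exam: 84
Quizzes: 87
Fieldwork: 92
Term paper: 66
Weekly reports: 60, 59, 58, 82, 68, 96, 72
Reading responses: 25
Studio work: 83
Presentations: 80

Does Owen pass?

Satisfactory

Weekly reports: drop 58, 59 → average of remaining 5 = 378/5 = 75.6
Weighted total:
  Oral exam 84 × 0.11 = 9.24
  Quizzes 87 × 0.35 = 30.45
  Fieldwork 92 × 0.12 = 11.04
  Term paper 66 × 0.05 = 3.3
  Weekly reports 75.6 × 0.12 = 9.072
  Reading responses 25 × 0.05 = 1.25
  Studio work 83 × 0.13 = 10.79
  Presentations 80 × 0.07 = 5.6
Sum = 80.742
80.742 ≥ 75 → Satisfactory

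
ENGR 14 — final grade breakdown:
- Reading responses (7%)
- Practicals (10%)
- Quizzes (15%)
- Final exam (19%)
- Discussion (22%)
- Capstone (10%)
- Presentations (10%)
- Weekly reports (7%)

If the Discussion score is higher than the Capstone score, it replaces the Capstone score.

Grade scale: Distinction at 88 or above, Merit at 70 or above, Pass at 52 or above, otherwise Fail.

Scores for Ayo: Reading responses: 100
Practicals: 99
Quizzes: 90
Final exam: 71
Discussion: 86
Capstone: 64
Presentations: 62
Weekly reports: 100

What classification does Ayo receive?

Merit

Discussion (86) > Capstone (64), so Capstone counts as 86.
Weighted total:
  Reading responses 100 × 0.07 = 7
  Practicals 99 × 0.1 = 9.9
  Quizzes 90 × 0.15 = 13.5
  Final exam 71 × 0.19 = 13.49
  Discussion 86 × 0.22 = 18.92
  Capstone 86 × 0.1 = 8.6
  Presentations 62 × 0.1 = 6.2
  Weekly reports 100 × 0.07 = 7
Sum = 84.61
84.61 is ≥ 70 and < 88 → Merit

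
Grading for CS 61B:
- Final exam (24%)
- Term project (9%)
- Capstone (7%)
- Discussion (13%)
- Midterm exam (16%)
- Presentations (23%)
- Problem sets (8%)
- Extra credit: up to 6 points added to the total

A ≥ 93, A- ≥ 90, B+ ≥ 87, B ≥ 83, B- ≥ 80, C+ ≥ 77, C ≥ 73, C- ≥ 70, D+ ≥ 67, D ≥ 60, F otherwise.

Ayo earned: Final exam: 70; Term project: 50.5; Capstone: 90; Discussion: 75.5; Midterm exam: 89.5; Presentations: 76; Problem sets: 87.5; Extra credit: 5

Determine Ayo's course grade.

B-

Weighted total:
  Final exam 70 × 0.24 = 16.8
  Term project 50.5 × 0.09 = 4.545
  Capstone 90 × 0.07 = 6.3
  Discussion 75.5 × 0.13 = 9.815
  Midterm exam 89.5 × 0.16 = 14.32
  Presentations 76 × 0.23 = 17.48
  Problem sets 87.5 × 0.08 = 7
Sum = 76.26
Extra credit: 76.26 + 5 = 81.26
81.26 is ≥ 80 and < 83 → B-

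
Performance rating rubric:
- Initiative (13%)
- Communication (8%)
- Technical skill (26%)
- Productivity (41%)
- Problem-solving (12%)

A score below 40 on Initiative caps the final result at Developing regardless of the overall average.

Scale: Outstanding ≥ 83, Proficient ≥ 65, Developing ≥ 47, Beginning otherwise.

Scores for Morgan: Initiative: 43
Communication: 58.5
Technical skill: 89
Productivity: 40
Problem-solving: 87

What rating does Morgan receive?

Initiative score 43 ≥ 40: minimum met.
Weighted total:
  Initiative 43 × 0.13 = 5.59
  Communication 58.5 × 0.08 = 4.68
  Technical skill 89 × 0.26 = 23.14
  Productivity 40 × 0.41 = 16.4
  Problem-solving 87 × 0.12 = 10.44
Sum = 60.25
60.25 is ≥ 47 and < 65 → Developing

Developing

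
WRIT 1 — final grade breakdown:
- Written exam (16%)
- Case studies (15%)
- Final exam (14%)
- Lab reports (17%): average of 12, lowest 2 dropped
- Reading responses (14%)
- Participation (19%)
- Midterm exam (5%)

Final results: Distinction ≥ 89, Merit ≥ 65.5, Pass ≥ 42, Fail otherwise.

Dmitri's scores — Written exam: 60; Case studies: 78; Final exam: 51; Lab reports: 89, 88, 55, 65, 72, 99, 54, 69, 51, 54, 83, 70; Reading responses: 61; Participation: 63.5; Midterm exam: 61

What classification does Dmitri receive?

Pass

Lab reports: drop 51, 54 → average of remaining 10 = 744/10 = 74.4
Weighted total:
  Written exam 60 × 0.16 = 9.6
  Case studies 78 × 0.15 = 11.7
  Final exam 51 × 0.14 = 7.14
  Lab reports 74.4 × 0.17 = 12.648
  Reading responses 61 × 0.14 = 8.54
  Participation 63.5 × 0.19 = 12.065
  Midterm exam 61 × 0.05 = 3.05
Sum = 64.743
64.743 is ≥ 42 and < 65.5 → Pass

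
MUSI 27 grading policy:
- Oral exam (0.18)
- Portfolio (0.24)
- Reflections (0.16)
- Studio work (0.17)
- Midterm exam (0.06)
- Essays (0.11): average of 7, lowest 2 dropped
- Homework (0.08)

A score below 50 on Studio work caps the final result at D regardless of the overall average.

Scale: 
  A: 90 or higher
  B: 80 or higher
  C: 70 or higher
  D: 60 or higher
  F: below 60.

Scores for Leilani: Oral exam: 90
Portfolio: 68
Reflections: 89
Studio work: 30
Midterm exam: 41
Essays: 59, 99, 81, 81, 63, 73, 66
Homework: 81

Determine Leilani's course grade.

Essays: drop 59, 63 → average of remaining 5 = 400/5 = 80
Studio work score 30 < 50: minimum not met.
Weighted total:
  Oral exam 90 × 0.18 = 16.2
  Portfolio 68 × 0.24 = 16.32
  Reflections 89 × 0.16 = 14.24
  Studio work 30 × 0.17 = 5.1
  Midterm exam 41 × 0.06 = 2.46
  Essays 80 × 0.11 = 8.8
  Homework 81 × 0.08 = 6.48
Sum = 69.6
69.6 would be D; cap at D applies → D.

D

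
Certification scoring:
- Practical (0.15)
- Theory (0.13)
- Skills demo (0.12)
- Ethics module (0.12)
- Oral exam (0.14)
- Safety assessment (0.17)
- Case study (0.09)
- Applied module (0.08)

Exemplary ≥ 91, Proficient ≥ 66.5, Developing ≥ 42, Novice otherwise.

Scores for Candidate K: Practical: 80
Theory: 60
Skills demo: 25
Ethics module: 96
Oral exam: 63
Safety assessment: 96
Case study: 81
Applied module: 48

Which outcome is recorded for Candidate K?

Weighted total:
  Practical 80 × 0.15 = 12
  Theory 60 × 0.13 = 7.8
  Skills demo 25 × 0.12 = 3
  Ethics module 96 × 0.12 = 11.52
  Oral exam 63 × 0.14 = 8.82
  Safety assessment 96 × 0.17 = 16.32
  Case study 81 × 0.09 = 7.29
  Applied module 48 × 0.08 = 3.84
Sum = 70.59
70.59 is ≥ 66.5 and < 91 → Proficient

Proficient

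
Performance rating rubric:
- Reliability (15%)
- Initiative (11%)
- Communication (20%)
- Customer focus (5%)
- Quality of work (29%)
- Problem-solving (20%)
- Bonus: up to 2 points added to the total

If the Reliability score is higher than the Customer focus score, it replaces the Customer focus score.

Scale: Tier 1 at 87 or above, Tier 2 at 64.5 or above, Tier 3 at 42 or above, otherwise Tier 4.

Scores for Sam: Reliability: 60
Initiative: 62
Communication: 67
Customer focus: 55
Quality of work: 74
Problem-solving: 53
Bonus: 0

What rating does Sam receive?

Tier 3

Reliability (60) > Customer focus (55), so Customer focus counts as 60.
Weighted total:
  Reliability 60 × 0.15 = 9
  Initiative 62 × 0.11 = 6.82
  Communication 67 × 0.2 = 13.4
  Customer focus 60 × 0.05 = 3
  Quality of work 74 × 0.29 = 21.46
  Problem-solving 53 × 0.2 = 10.6
Sum = 64.28
Bonus: 64.28 + 0 = 64.28
64.28 is ≥ 42 and < 64.5 → Tier 3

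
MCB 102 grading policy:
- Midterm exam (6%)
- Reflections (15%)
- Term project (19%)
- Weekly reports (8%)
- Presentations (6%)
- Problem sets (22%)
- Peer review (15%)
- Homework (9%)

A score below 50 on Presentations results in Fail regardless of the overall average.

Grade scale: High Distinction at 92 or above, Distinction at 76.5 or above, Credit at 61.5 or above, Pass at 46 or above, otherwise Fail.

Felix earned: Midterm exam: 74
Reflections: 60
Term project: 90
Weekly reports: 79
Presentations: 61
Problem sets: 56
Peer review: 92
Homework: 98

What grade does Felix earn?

Credit

Presentations score 61 ≥ 50: minimum met.
Weighted total:
  Midterm exam 74 × 0.06 = 4.44
  Reflections 60 × 0.15 = 9
  Term project 90 × 0.19 = 17.1
  Weekly reports 79 × 0.08 = 6.32
  Presentations 61 × 0.06 = 3.66
  Problem sets 56 × 0.22 = 12.32
  Peer review 92 × 0.15 = 13.8
  Homework 98 × 0.09 = 8.82
Sum = 75.46
75.46 is ≥ 61.5 and < 76.5 → Credit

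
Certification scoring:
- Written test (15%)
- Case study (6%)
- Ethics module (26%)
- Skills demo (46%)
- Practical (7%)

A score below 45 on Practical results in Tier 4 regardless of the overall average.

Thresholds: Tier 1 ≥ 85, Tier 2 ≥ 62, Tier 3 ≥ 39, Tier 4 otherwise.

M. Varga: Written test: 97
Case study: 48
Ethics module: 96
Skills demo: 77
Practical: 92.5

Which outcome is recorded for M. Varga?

Practical score 92.5 ≥ 45: minimum met.
Weighted total:
  Written test 97 × 0.15 = 14.55
  Case study 48 × 0.06 = 2.88
  Ethics module 96 × 0.26 = 24.96
  Skills demo 77 × 0.46 = 35.42
  Practical 92.5 × 0.07 = 6.475
Sum = 84.285
84.285 is ≥ 62 and < 85 → Tier 2

Tier 2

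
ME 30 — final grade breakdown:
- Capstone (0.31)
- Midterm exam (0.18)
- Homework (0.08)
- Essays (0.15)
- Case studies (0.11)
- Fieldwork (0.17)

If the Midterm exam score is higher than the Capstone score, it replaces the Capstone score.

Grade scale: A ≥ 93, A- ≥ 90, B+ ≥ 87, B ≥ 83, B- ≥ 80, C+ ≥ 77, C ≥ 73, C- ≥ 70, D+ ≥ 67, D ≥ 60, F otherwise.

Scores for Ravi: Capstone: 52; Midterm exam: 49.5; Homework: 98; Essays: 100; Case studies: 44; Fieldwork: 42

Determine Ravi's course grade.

Midterm exam (49.5) ≤ Capstone (52), so Capstone stays at 52.
Weighted total:
  Capstone 52 × 0.31 = 16.12
  Midterm exam 49.5 × 0.18 = 8.91
  Homework 98 × 0.08 = 7.84
  Essays 100 × 0.15 = 15
  Case studies 44 × 0.11 = 4.84
  Fieldwork 42 × 0.17 = 7.14
Sum = 59.85
59.85 < 60 → F

F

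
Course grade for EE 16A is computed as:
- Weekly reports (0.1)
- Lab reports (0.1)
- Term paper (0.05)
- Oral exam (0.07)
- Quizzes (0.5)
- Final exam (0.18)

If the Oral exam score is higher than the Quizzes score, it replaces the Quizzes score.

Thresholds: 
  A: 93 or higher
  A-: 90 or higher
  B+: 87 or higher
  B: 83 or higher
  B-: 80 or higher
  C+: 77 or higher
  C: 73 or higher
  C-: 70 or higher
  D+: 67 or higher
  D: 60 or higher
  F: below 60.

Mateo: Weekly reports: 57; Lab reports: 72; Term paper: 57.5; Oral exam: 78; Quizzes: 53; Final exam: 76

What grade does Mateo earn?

Oral exam (78) > Quizzes (53), so Quizzes counts as 78.
Weighted total:
  Weekly reports 57 × 0.1 = 5.7
  Lab reports 72 × 0.1 = 7.2
  Term paper 57.5 × 0.05 = 2.875
  Oral exam 78 × 0.07 = 5.46
  Quizzes 78 × 0.5 = 39
  Final exam 76 × 0.18 = 13.68
Sum = 73.915
73.915 is ≥ 73 and < 77 → C

C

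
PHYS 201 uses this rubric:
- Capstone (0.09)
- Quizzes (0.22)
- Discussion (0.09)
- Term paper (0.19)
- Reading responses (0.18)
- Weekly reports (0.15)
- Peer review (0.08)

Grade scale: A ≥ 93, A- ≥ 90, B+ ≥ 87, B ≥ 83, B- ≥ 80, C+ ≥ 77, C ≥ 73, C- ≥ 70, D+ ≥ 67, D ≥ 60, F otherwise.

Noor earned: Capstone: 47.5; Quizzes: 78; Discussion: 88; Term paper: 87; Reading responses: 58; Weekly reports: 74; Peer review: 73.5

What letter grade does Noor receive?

Weighted total:
  Capstone 47.5 × 0.09 = 4.275
  Quizzes 78 × 0.22 = 17.16
  Discussion 88 × 0.09 = 7.92
  Term paper 87 × 0.19 = 16.53
  Reading responses 58 × 0.18 = 10.44
  Weekly reports 74 × 0.15 = 11.1
  Peer review 73.5 × 0.08 = 5.88
Sum = 73.305
73.305 is ≥ 73 and < 77 → C

C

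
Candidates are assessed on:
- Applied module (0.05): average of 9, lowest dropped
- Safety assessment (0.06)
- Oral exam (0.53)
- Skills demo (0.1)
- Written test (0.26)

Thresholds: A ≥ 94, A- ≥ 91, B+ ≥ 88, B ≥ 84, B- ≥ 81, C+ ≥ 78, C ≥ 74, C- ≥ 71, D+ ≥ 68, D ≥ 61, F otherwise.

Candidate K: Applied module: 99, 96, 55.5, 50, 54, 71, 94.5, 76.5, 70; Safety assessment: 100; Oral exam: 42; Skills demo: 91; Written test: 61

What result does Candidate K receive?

F

Applied module: drop 50 → average of remaining 8 = 616.5/8 = 77.0625
Weighted total:
  Applied module 77.0625 × 0.05 = 3.853125
  Safety assessment 100 × 0.06 = 6
  Oral exam 42 × 0.53 = 22.26
  Skills demo 91 × 0.1 = 9.1
  Written test 61 × 0.26 = 15.86
Sum = 57.073125
57.073125 < 61 → F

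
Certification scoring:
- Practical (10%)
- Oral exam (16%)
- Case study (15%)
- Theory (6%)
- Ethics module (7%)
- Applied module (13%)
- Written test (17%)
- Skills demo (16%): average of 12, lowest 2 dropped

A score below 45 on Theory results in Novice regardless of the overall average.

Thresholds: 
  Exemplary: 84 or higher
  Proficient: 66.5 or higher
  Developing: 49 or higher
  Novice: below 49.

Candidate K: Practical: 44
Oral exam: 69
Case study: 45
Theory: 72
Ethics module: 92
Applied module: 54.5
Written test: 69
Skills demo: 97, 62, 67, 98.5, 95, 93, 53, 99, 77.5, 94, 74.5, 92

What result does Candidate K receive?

Skills demo: drop 53, 62 → average of remaining 10 = 887.5/10 = 88.75
Theory score 72 ≥ 45: minimum met.
Weighted total:
  Practical 44 × 0.1 = 4.4
  Oral exam 69 × 0.16 = 11.04
  Case study 45 × 0.15 = 6.75
  Theory 72 × 0.06 = 4.32
  Ethics module 92 × 0.07 = 6.44
  Applied module 54.5 × 0.13 = 7.085
  Written test 69 × 0.17 = 11.73
  Skills demo 88.75 × 0.16 = 14.2
Sum = 65.965
65.965 is ≥ 49 and < 66.5 → Developing

Developing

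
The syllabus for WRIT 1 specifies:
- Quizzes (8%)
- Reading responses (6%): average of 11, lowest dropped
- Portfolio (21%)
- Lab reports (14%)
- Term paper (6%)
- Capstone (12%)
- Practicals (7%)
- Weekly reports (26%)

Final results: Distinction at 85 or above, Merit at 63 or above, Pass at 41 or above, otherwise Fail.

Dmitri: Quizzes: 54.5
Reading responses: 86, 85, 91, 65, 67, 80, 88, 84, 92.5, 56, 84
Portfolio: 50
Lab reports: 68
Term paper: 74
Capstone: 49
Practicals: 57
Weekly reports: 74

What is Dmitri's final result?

Reading responses: drop 56 → average of remaining 10 = 822.5/10 = 82.25
Weighted total:
  Quizzes 54.5 × 0.08 = 4.36
  Reading responses 82.25 × 0.06 = 4.935
  Portfolio 50 × 0.21 = 10.5
  Lab reports 68 × 0.14 = 9.52
  Term paper 74 × 0.06 = 4.44
  Capstone 49 × 0.12 = 5.88
  Practicals 57 × 0.07 = 3.99
  Weekly reports 74 × 0.26 = 19.24
Sum = 62.865
62.865 is ≥ 41 and < 63 → Pass

Pass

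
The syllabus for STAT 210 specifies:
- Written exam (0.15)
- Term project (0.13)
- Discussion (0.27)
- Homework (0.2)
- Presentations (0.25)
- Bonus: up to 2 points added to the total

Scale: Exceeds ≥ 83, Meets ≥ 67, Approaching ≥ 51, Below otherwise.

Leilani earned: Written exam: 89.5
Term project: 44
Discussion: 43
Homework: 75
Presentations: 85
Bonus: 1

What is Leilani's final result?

Meets

Weighted total:
  Written exam 89.5 × 0.15 = 13.425
  Term project 44 × 0.13 = 5.72
  Discussion 43 × 0.27 = 11.61
  Homework 75 × 0.2 = 15
  Presentations 85 × 0.25 = 21.25
Sum = 67.005
Bonus: 67.005 + 1 = 68.005
68.005 is ≥ 67 and < 83 → Meets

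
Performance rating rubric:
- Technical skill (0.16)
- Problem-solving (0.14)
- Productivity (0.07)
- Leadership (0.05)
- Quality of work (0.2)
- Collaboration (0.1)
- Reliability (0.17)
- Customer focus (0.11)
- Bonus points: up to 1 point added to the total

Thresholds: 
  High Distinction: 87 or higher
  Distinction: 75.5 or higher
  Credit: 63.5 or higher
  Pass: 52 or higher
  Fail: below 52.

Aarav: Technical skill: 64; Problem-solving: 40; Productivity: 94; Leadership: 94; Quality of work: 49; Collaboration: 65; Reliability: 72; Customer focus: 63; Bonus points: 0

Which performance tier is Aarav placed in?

Pass

Weighted total:
  Technical skill 64 × 0.16 = 10.24
  Problem-solving 40 × 0.14 = 5.6
  Productivity 94 × 0.07 = 6.58
  Leadership 94 × 0.05 = 4.7
  Quality of work 49 × 0.2 = 9.8
  Collaboration 65 × 0.1 = 6.5
  Reliability 72 × 0.17 = 12.24
  Customer focus 63 × 0.11 = 6.93
Sum = 62.59
Bonus points: 62.59 + 0 = 62.59
62.59 is ≥ 52 and < 63.5 → Pass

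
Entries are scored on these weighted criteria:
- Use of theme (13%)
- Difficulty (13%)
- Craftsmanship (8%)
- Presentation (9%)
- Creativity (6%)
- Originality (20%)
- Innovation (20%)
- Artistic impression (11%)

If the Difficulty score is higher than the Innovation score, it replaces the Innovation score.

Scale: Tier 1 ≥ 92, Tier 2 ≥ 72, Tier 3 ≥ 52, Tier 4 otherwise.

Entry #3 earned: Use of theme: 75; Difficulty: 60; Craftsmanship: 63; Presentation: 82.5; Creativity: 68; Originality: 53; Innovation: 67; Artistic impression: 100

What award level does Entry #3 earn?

Difficulty (60) ≤ Innovation (67), so Innovation stays at 67.
Weighted total:
  Use of theme 75 × 0.13 = 9.75
  Difficulty 60 × 0.13 = 7.8
  Craftsmanship 63 × 0.08 = 5.04
  Presentation 82.5 × 0.09 = 7.425
  Creativity 68 × 0.06 = 4.08
  Originality 53 × 0.2 = 10.6
  Innovation 67 × 0.2 = 13.4
  Artistic impression 100 × 0.11 = 11
Sum = 69.095
69.095 is ≥ 52 and < 72 → Tier 3

Tier 3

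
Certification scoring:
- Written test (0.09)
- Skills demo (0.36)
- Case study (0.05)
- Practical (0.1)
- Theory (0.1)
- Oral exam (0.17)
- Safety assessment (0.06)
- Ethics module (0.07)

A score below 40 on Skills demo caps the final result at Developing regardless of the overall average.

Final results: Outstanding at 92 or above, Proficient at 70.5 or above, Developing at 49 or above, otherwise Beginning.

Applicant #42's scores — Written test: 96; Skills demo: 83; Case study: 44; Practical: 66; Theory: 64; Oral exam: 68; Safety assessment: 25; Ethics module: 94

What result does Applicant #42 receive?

Proficient

Skills demo score 83 ≥ 40: minimum met.
Weighted total:
  Written test 96 × 0.09 = 8.64
  Skills demo 83 × 0.36 = 29.88
  Case study 44 × 0.05 = 2.2
  Practical 66 × 0.1 = 6.6
  Theory 64 × 0.1 = 6.4
  Oral exam 68 × 0.17 = 11.56
  Safety assessment 25 × 0.06 = 1.5
  Ethics module 94 × 0.07 = 6.58
Sum = 73.36
73.36 is ≥ 70.5 and < 92 → Proficient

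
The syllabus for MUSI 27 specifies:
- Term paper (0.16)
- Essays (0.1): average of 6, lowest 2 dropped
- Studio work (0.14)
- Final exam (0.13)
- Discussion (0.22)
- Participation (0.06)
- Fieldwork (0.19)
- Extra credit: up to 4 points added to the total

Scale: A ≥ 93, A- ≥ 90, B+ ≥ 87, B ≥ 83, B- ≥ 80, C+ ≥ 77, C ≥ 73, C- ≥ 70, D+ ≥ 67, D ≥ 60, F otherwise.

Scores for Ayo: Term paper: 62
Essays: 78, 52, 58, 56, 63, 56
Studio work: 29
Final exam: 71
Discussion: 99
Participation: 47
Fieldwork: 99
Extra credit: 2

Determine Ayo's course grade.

Essays: drop 52, 56 → average of remaining 4 = 255/4 = 63.75
Weighted total:
  Term paper 62 × 0.16 = 9.92
  Essays 63.75 × 0.1 = 6.375
  Studio work 29 × 0.14 = 4.06
  Final exam 71 × 0.13 = 9.23
  Discussion 99 × 0.22 = 21.78
  Participation 47 × 0.06 = 2.82
  Fieldwork 99 × 0.19 = 18.81
Sum = 72.995
Extra credit: 72.995 + 2 = 74.995
74.995 is ≥ 73 and < 77 → C

C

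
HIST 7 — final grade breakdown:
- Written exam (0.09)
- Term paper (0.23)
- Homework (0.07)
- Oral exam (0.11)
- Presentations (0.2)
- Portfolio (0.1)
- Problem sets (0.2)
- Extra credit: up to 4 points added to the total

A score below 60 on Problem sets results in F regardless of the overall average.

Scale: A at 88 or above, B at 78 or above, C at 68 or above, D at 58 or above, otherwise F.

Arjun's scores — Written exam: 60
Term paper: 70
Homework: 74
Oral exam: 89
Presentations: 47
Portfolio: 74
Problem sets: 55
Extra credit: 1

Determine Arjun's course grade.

F

Problem sets score 55 < 60: minimum not met.
Weighted total:
  Written exam 60 × 0.09 = 5.4
  Term paper 70 × 0.23 = 16.1
  Homework 74 × 0.07 = 5.18
  Oral exam 89 × 0.11 = 9.79
  Presentations 47 × 0.2 = 9.4
  Portfolio 74 × 0.1 = 7.4
  Problem sets 55 × 0.2 = 11
Sum = 64.27
Extra credit: 64.27 + 1 = 65.27
Because the Problem sets minimum was not met, the result is F.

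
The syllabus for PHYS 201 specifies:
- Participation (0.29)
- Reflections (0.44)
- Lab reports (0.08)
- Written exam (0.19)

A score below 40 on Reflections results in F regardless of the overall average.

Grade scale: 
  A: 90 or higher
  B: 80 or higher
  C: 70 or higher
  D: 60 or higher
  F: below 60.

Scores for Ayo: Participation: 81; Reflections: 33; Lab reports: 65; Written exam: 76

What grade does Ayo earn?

Reflections score 33 < 40: minimum not met.
Weighted total:
  Participation 81 × 0.29 = 23.49
  Reflections 33 × 0.44 = 14.52
  Lab reports 65 × 0.08 = 5.2
  Written exam 76 × 0.19 = 14.44
Sum = 57.65
Because the Reflections minimum was not met, the result is F.

F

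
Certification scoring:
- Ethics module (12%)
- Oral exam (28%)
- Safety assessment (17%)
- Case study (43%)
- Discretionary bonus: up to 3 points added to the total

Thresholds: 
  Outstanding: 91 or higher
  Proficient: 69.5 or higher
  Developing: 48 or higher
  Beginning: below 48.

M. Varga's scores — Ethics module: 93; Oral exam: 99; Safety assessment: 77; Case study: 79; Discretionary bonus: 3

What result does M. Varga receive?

Weighted total:
  Ethics module 93 × 0.12 = 11.16
  Oral exam 99 × 0.28 = 27.72
  Safety assessment 77 × 0.17 = 13.09
  Case study 79 × 0.43 = 33.97
Sum = 85.94
Discretionary bonus: 85.94 + 3 = 88.94
88.94 is ≥ 69.5 and < 91 → Proficient

Proficient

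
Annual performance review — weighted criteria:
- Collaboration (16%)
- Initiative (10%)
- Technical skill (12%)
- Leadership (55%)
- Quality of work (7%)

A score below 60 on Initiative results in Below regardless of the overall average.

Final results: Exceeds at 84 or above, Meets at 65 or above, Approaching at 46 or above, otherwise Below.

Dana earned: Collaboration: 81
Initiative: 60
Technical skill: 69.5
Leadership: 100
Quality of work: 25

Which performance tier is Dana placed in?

Exceeds

Initiative score 60 ≥ 60: minimum met.
Weighted total:
  Collaboration 81 × 0.16 = 12.96
  Initiative 60 × 0.1 = 6
  Technical skill 69.5 × 0.12 = 8.34
  Leadership 100 × 0.55 = 55
  Quality of work 25 × 0.07 = 1.75
Sum = 84.05
84.05 ≥ 84 → Exceeds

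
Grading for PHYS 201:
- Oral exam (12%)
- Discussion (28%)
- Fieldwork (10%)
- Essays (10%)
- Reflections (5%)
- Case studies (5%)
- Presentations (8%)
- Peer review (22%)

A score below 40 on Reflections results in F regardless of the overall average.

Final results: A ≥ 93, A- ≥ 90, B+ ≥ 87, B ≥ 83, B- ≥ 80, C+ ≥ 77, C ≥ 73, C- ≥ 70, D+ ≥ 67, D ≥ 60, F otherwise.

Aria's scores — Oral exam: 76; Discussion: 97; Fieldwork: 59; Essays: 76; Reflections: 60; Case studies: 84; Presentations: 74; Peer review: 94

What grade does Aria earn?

Reflections score 60 ≥ 40: minimum met.
Weighted total:
  Oral exam 76 × 0.12 = 9.12
  Discussion 97 × 0.28 = 27.16
  Fieldwork 59 × 0.1 = 5.9
  Essays 76 × 0.1 = 7.6
  Reflections 60 × 0.05 = 3
  Case studies 84 × 0.05 = 4.2
  Presentations 74 × 0.08 = 5.92
  Peer review 94 × 0.22 = 20.68
Sum = 83.58
83.58 is ≥ 83 and < 87 → B

B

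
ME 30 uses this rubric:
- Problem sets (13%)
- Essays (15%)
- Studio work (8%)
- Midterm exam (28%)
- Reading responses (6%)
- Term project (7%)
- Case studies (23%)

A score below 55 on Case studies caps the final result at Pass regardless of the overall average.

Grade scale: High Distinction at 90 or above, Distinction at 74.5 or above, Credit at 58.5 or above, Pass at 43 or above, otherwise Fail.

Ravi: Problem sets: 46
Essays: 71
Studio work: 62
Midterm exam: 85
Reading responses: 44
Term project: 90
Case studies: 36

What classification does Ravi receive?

Case studies score 36 < 55: minimum not met.
Weighted total:
  Problem sets 46 × 0.13 = 5.98
  Essays 71 × 0.15 = 10.65
  Studio work 62 × 0.08 = 4.96
  Midterm exam 85 × 0.28 = 23.8
  Reading responses 44 × 0.06 = 2.64
  Term project 90 × 0.07 = 6.3
  Case studies 36 × 0.23 = 8.28
Sum = 62.61
62.61 would be Credit; cap at Pass applies → Pass.

Pass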